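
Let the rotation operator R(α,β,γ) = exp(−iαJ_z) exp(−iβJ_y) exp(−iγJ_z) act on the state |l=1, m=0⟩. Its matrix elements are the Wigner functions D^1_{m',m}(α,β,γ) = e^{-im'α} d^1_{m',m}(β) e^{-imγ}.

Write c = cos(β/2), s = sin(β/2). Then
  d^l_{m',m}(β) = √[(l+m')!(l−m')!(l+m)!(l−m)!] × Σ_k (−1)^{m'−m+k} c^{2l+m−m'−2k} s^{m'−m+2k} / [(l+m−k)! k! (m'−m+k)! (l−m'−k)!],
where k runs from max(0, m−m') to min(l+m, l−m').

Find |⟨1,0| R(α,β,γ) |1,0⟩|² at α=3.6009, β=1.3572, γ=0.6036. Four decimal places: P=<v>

Split into d^1_{0,0}(β=1.3572) × two z-phases.
c=cos(1.3572/2)=0.778452, s=sin(1.3572/2)=0.627704; N=√[1·1·1·1]=1.000000
The bounds max(0,m−m')=0 and min(l+m,l−m')=1 give 2 terms
  k=0: (−1)^0·1.0000/(1)·0.7785^2·0.6277^0 = +0.605988
  k=1: (−1)^1·1.0000/(1)·0.7785^0·0.6277^2 = -0.394012
d^1_{0,0}(1.3572) = +0.605988 -0.394012 = +0.211976
|D^1_{0,0}|² = |d^1_{0,0}(β)|² = (+0.211976)² = 0.044934 (the z-rotation phases have unit modulus)

P=0.0449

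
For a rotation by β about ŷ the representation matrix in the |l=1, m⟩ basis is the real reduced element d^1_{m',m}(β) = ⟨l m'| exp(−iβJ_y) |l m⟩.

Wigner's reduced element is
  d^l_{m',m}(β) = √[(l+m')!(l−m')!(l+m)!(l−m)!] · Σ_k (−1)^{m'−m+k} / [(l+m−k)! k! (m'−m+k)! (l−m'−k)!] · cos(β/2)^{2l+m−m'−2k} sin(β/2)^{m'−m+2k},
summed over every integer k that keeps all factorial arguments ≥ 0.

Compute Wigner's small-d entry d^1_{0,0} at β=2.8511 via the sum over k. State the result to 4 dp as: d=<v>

d=-0.9581

d^1_{0,0}(β=2.8511) via Wigner's sum:
c=cos(2.8511/2)=0.144736, s=sin(2.8511/2)=0.989470; N=√[1·1·1·1]=1.000000
k∈{0,1} keeps every argument non-negative
  k=0: (−1)^0·1.0000/(1)·0.1447^2·0.9895^0 = +0.020949
  k=1: (−1)^1·1.0000/(1)·0.1447^0·0.9895^2 = -0.979051
d^1_{0,0}(2.8511) = +0.020949 -0.979051 = -0.958103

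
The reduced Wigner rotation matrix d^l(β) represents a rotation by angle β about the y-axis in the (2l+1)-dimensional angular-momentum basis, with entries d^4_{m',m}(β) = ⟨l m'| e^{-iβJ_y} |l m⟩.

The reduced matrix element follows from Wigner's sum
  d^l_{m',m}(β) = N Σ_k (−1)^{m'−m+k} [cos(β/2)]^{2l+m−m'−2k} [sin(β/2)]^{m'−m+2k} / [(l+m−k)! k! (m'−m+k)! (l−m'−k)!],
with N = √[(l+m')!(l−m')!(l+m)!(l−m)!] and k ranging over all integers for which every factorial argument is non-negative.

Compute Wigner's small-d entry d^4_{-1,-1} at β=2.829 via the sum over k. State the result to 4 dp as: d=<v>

d^4_{-1,-1}(β=2.829) via Wigner's sum:
With c≡cos(β/2)=0.155661 and s≡sin(β/2)=0.987811, N=[6·120·6·120]^{1/2}=720.000000
Admissible k: 0..3 (factorial args all ≥0)
  k=0: (−1)^0·720.0000/(720)·0.1557^8·0.9878^0 = +0.000000
  k=1: (−1)^1·720.0000/(48)·0.1557^6·0.9878^2 = -0.000208
  k=2: (−1)^2·720.0000/(24)·0.1557^4·0.9878^4 = +0.016770
  k=3: (−1)^3·720.0000/(72)·0.1557^2·0.9878^6 = -0.225113
d^4_{-1,-1}(2.829) = +0.000000 -0.000208 +0.016770 -0.225113 = -0.208551

d=-0.2086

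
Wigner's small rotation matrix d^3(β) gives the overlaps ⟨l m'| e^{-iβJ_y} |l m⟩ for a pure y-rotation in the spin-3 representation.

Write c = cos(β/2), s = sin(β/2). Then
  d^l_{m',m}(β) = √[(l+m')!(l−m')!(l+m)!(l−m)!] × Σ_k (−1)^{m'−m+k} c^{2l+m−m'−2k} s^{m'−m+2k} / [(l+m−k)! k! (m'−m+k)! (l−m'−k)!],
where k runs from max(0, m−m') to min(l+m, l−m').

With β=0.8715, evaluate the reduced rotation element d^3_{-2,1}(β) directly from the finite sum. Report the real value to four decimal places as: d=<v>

d=0.3159

d^3_{-2,1}(β=0.8715) via Wigner's sum:
c=cos(0.8715/2)=0.906554, s=sin(0.8715/2)=0.422090; N=√[1·120·24·2]=75.894664
Admissible k: 3..4 (factorial args all ≥0)
  k=3: (−1)^0·75.8947/(12)·0.9066^3·0.4221^3 = +0.354346
  k=4: (−1)^1·75.8947/(24)·0.9066^1·0.4221^5 = -0.038408
d^3_{-2,1}(0.8715) = +0.354346 -0.038408 = +0.315938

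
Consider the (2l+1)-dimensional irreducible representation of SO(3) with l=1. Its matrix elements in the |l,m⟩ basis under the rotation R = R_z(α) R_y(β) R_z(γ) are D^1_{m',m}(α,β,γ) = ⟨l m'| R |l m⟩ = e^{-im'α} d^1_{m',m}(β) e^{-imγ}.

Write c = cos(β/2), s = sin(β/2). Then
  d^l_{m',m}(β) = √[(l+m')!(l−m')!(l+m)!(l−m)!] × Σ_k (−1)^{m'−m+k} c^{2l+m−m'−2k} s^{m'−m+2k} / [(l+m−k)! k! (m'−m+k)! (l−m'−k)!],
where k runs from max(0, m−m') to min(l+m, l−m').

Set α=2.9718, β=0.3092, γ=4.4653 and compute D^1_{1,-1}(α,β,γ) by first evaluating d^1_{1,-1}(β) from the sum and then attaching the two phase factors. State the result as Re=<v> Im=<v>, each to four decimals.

D^1_{1,-1}(2.9718,0.3092,4.4653) = e^{-i·1·2.9718}·d^1_{1,-1}(0.3092)·e^{-i·-1·4.4653}. Compute d first:
c=cos(0.3092/2)=0.988073, s=sin(0.3092/2)=0.153985; N=√[2·1·1·2]=2.000000
k: max(0,(-1)−(1))=0 … min(1+(-1),1−(1))=0
  k=0: (−1)^2·2.0000/(2)·0.9881^0·0.1540^2 = +0.023711
d^1_{1,-1}(0.3092) = +0.023711
Attach z-rotation phases: D = e^{-i(1)(2.9718)}·(+0.023711)·e^{-i(-1)(4.4653)} = +0.001831+0.023641i

Re=0.0018 Im=0.0236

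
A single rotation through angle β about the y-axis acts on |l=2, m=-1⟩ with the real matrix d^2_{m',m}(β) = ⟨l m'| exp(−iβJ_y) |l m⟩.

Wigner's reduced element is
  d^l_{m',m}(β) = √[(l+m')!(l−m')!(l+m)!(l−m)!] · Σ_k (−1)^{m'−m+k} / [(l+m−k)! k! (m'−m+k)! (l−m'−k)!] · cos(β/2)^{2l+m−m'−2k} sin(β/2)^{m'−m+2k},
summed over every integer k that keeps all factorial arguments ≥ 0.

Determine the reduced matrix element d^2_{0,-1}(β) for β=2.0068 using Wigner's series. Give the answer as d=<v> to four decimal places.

d^2_{0,-1}(β=2.0068) via Wigner's sum:
Half-angle: c=0.537438, s=0.843303. N=√(2·2·1·6)=4.898979
The bounds max(0,m−m')=0 and min(l+m,l−m')=1 give 2 terms
  k=0: (−1)^1·4.8990/(2)·0.5374^3·0.8433^1 = -0.320660
  k=1: (−1)^2·4.8990/(2)·0.5374^1·0.8433^3 = +0.789506
d^2_{0,-1}(2.0068) = -0.320660 +0.789506 = +0.468846

d=0.4688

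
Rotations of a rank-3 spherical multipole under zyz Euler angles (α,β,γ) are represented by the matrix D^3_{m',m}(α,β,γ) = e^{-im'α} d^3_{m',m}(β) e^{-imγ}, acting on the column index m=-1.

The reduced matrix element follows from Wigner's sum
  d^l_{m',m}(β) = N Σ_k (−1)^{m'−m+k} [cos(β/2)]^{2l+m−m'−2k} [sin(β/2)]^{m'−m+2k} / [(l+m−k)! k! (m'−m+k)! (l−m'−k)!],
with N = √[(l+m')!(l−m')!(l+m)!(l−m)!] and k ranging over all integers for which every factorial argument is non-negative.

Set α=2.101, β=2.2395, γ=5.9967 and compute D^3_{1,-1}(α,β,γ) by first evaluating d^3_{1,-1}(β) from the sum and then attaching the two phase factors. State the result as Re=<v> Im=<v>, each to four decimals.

First d^3_{1,-1}(β=2.2395), then the phase factors e^{-i(1)α} and e^{-i(-1)γ}:
Half-angle: c=0.435907, s=0.899991. N=√(24·2·2·24)=48.000000
k∈{0,1,2} keeps every argument non-negative
  k=0: (−1)^2·48.0000/(8)·0.4359^4·0.9000^2 = +0.175471
  k=1: (−1)^3·48.0000/(6)·0.4359^2·0.9000^4 = -0.997315
  k=2: (−1)^4·48.0000/(48)·0.4359^0·0.9000^6 = +0.531411
d^3_{1,-1}(2.2395) = +0.175471 -0.997315 +0.531411 = -0.290433
Phases: e^{-i·(1)·2.101}=-0.505709-0.862704i, e^{-i·(-1)·5.9967}=+0.959243-0.282583i ⇒ D=+0.211692+0.198841i

Re=0.2117 Im=0.1988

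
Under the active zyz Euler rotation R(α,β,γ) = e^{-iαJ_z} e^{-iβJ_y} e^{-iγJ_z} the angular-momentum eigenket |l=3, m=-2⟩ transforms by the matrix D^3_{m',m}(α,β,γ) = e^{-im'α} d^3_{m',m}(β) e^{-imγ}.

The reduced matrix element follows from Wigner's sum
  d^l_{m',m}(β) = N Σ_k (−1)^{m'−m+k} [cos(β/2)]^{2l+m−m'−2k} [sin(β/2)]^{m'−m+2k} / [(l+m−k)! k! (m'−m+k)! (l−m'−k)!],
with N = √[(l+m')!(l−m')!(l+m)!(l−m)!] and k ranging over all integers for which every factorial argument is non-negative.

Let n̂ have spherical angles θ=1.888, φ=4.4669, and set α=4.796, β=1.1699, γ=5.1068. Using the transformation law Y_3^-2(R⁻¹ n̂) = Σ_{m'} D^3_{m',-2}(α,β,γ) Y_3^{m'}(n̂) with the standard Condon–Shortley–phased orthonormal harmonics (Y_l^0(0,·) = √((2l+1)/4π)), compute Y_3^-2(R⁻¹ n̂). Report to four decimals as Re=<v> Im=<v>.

Re=0.0416 Im=-0.3594

Need the full column D^3_{m',-2} for m'=−3..3 at α=4.796, β=1.1699, γ=5.1068.
cos(β/2)=0.833740, sin(β/2)=0.552158
d^3_{-3,-2}: single k=1 term ⇒ +0.544868;  D = +0.469801-0.275985i
d^3_{-2,-2}: k∈[0..1] ⇒ +0.335879 -0.736577 = -0.400698;  D = -0.231105-0.327337i
d^3_{-1,-2}: k∈[0..1] ⇒ -0.703421 +0.617036 = -0.086385;  D = +0.066162-0.055542i
d^3_{0,-2}: k∈[0..1] ⇒ +0.806880 -0.353895 = +0.452985;  D = -0.319210-0.321404i
d^3_{1,-2}: k∈[0..1] ⇒ -0.617036 +0.135315 = -0.481721;  D = -0.312249+0.366819i
d^3_{2,-2}: k∈[0..1] ⇒ +0.323060 -0.028339 = +0.294722;  D = +0.239593+0.171627i
d^3_{3,-2}: single k=0 term ⇒ -0.104815;  D = +0.053708-0.090009i
Y_3^{m'}(θ=1.888,φ=4.4669) and Σ D·Y over m':
  (+0.4698-0.2760i)·(+0.2404-0.2651i)  (-0.2311-0.3273i)·(+0.2538+0.1357i)  (+0.0662-0.0555i)·(+0.0383-0.1530i)  (-0.3192-0.3214i)·(+0.2926+0.0000i)  (-0.3122+0.3668i)·(-0.0383-0.1530i)  (+0.2396+0.1716i)·(+0.2538-0.1357i)  (+0.0537-0.0900i)·(-0.2404-0.2651i)
Y_3^-2(R⁻¹ n̂) = +0.041557-0.359439i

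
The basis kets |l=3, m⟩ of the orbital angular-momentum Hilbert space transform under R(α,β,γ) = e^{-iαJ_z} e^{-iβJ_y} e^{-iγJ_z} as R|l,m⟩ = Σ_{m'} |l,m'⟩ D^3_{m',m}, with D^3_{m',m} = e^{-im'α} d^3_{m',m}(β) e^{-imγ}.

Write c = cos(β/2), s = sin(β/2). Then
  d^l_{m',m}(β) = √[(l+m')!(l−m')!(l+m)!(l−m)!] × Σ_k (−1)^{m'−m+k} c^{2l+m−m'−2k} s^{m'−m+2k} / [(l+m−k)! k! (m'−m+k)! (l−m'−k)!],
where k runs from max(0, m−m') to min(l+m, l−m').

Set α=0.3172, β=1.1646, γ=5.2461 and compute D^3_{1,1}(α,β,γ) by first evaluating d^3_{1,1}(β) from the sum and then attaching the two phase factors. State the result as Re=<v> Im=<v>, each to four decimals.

Split into d^3_{1,1}(β=1.1646) × two z-phases.
With c≡cos(β/2)=0.835200 and s≡sin(β/2)=0.549946, N=[24·2·24·2]^{1/2}=48.000000
k∈{0,1,2} keeps every argument non-negative
  k=0: (−1)^0·48.0000/(48)·0.8352^6·0.5499^0 = +0.339424
  k=1: (−1)^1·48.0000/(6)·0.8352^4·0.5499^2 = -1.177315
  k=2: (−1)^2·48.0000/(8)·0.8352^2·0.5499^4 = +0.382837
d^3_{1,1}(1.1646) = +0.339424 -1.177315 +0.382837 = -0.455054
Phases: e^{-i·(1)·0.3172}=+0.950112-0.311907i, e^{-i·(1)·5.2461}=+0.508732+0.860925i ⇒ D=-0.342146-0.300016i

Re=-0.3421 Im=-0.3000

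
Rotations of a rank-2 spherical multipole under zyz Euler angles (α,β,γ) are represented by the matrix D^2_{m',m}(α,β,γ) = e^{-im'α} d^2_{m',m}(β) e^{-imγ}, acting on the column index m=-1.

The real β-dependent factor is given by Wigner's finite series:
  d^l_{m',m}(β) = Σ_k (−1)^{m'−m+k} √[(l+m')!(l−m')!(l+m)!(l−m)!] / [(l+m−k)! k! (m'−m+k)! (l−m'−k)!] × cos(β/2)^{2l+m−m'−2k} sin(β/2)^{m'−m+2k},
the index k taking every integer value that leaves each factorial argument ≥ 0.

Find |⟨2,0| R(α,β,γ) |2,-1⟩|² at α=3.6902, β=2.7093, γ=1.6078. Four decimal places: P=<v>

First d^2_{0,-1}(β=2.7093), then the phase factors e^{-i(0)α} and e^{-i(-1)γ}:
Half-angle: c=0.214467, s=0.976731. N=√(2·2·1·6)=4.898979
The bounds max(0,m−m')=0 and min(l+m,l−m')=1 give 2 terms
  k=0: (−1)^1·4.8990/(2)·0.2145^3·0.9767^1 = -0.023601
  k=1: (−1)^2·4.8990/(2)·0.2145^1·0.9767^3 = +0.489510
d^2_{0,-1}(2.7093) = -0.023601 +0.489510 = +0.465909
|D^2_{0,-1}|² = |d^2_{0,-1}(β)|² = (+0.465909)² = 0.217071 (the z-rotation phases have unit modulus)

P=0.2171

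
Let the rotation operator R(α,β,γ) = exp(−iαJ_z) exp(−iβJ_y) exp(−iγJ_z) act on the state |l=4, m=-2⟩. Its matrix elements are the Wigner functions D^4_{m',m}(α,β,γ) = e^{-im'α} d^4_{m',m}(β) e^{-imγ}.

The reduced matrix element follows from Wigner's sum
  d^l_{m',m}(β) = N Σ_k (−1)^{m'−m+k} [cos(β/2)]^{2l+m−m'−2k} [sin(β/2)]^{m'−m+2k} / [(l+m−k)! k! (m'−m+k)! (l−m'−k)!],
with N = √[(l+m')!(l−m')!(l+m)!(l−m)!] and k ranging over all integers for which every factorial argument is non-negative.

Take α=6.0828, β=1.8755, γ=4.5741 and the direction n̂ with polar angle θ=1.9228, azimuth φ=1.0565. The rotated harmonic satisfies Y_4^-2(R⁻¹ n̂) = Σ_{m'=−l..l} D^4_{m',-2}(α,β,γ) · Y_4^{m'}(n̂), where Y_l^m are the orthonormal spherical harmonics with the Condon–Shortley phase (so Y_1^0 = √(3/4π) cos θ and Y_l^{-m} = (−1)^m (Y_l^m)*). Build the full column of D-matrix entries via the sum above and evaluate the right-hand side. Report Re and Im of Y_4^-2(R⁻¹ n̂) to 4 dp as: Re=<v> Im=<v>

Re=0.0029 Im=0.0007

Need the full column D^4_{m',-2} for m'=−4..4 at α=6.0828, β=1.8755, γ=4.5741.
cos(β/2)=0.591604, sin(β/2)=0.806229
d^4_{-4,-2}: single k=2 term ⇒ +0.147462;  D = -0.069748+0.129924i
d^4_{-3,-2}: k∈[1..2] ⇒ +0.076513 -0.426299 = -0.349786;  D = +0.223477-0.269088i
d^4_{-2,-2}: k∈[0..2] ⇒ +0.015005 -0.334413 +0.776333 = +0.456926;  D = -0.356053+0.286369i
d^4_{-1,-2}: k∈[0..2] ⇒ -0.086758 +0.805630 -0.997469 = -0.278598;  D = +0.247504-0.127900i
d^4_{0,-2}: k∈[0..2] ⇒ +0.264376 -1.309323 +0.911871 = -0.133076;  D = +0.128018-0.036338i
d^4_{1,-2}: k∈[0..2] ⇒ -0.537086 +1.496204 -0.555746 = +0.403372;  D = -0.402201+0.030704i
d^4_{2,-2}: k∈[0..2] ⇒ +0.776333 -1.153436 +0.178512 = -0.198591;  D = +0.197061+0.024600i
d^4_{3,-2}: k∈[0..1] ⇒ -0.791717 +0.490122 = -0.301595;  D = +0.285847+0.096181i
d^4_{4,-2}: single k=0 term ⇒ +0.508617;  D = -0.440128-0.254909i
Y_4^{m'}(θ=1.9228,φ=1.0565) and Σ D·Y over m':
  (-0.0697+0.1299i)·(-0.1606+0.3037i)  (+0.2235-0.2691i)·(+0.3568-0.0100i)  (-0.3561+0.2864i)·(+0.0255+0.0424i)  (+0.2475-0.1279i)·(+0.1633-0.2890i)  (+0.1280-0.0363i)·(-0.0076+0.0000i)  (-0.4022+0.0307i)·(-0.1633-0.2890i)  (+0.1971+0.0246i)·(+0.0255-0.0424i)  (+0.2858+0.0962i)·(-0.3568-0.0100i)  (-0.4401-0.2549i)·(-0.1606-0.3037i)
Y_4^-2(R⁻¹ n̂) = +0.002895+0.000748i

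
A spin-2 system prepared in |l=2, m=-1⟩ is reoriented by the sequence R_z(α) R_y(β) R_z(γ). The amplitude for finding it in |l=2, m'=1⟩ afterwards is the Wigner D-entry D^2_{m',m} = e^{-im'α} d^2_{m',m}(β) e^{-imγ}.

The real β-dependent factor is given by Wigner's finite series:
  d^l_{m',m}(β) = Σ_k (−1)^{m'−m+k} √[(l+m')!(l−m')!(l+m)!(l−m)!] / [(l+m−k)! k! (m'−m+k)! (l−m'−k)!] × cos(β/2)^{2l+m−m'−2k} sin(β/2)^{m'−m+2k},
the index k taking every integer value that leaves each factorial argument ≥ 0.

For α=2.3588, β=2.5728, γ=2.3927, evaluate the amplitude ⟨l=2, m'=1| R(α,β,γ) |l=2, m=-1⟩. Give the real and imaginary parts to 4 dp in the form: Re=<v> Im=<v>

Re=-0.6308 Im=-0.0214

D^2_{1,-1}(2.3588,2.5728,2.3927) = e^{-i·1·2.3588}·d^2_{1,-1}(2.5728)·e^{-i·-1·2.3927}. Compute d first:
c=cos(2.5728/2)=0.280578, s=sin(2.5728/2)=0.959831; N=√[6·1·1·6]=6.000000
k∈{0,1} keeps every argument non-negative
  k=0: (−1)^2·6.0000/(2)·0.2806^2·0.9598^2 = +0.217580
  k=1: (−1)^3·6.0000/(6)·0.2806^0·0.9598^4 = -0.848749
d^2_{1,-1}(2.5728) = +0.217580 -0.848749 = -0.631170
Phases: e^{-i·(1)·2.3588}=-0.708947-0.705262i, e^{-i·(-1)·2.3927}=-0.732443+0.680828i ⇒ D=-0.630807-0.021393i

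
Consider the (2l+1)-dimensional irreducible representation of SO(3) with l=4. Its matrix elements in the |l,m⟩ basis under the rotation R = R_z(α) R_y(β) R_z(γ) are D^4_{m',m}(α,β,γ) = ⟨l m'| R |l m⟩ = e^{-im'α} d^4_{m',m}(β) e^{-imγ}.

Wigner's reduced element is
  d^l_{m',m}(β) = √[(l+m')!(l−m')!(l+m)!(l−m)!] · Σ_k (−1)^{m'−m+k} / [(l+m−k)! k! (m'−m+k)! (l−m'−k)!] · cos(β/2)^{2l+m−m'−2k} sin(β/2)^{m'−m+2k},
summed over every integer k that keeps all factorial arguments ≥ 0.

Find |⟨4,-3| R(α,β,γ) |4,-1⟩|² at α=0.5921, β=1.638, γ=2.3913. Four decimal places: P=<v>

P=0.1518

First d^4_{-3,-1}(β=1.638), then the phase factors e^{-i(-3)α} and e^{-i(-1)γ}:
With c≡cos(β/2)=0.682952 and s≡sin(β/2)=0.730463, N=[1·5040·6·120]^{1/2}=1904.940944
k∈{2,3} keeps every argument non-negative
  k=2: (−1)^0·1904.9409/(240)·0.6830^6·0.7305^2 = +0.429742
  k=3: (−1)^1·1904.9409/(144)·0.6830^4·0.7305^4 = -0.819357
d^4_{-3,-1}(1.638) = +0.429742 -0.819357 = -0.389615
|D^4_{-3,-1}|² = |d^4_{-3,-1}(β)|² = (-0.389615)² = 0.151800 (the z-rotation phases have unit modulus)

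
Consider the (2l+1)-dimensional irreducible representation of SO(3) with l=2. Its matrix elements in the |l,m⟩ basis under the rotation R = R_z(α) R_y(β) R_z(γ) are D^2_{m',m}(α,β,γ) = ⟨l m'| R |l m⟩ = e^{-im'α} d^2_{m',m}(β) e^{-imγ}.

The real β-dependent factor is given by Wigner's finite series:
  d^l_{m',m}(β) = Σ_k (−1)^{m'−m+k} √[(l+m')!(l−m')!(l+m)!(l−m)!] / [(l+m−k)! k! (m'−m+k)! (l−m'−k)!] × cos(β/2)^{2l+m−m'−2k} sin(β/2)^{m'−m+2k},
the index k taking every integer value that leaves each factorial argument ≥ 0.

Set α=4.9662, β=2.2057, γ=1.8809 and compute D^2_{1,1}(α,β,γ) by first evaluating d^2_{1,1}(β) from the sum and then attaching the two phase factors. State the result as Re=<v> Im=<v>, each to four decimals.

Re=-0.3759 Im=0.2377

Split into d^2_{1,1}(β=2.2057) × two z-phases.
c=cos(2.2057/2)=0.451054, s=sin(2.2057/2)=0.892496; N=√[6·1·6·1]=6.000000
Admissible k: 0..1 (factorial args all ≥0)
  k=0: (−1)^0·6.0000/(6)·0.4511^4·0.8925^0 = +0.041392
  k=1: (−1)^1·6.0000/(2)·0.4511^2·0.8925^2 = -0.486174
d^2_{1,1}(2.2057) = +0.041392 -0.486174 = -0.444782
Attach z-rotation phases: D = e^{-i(1)(4.9662)}·(-0.444782)·e^{-i(1)(1.8809)} = -0.375916+0.237736i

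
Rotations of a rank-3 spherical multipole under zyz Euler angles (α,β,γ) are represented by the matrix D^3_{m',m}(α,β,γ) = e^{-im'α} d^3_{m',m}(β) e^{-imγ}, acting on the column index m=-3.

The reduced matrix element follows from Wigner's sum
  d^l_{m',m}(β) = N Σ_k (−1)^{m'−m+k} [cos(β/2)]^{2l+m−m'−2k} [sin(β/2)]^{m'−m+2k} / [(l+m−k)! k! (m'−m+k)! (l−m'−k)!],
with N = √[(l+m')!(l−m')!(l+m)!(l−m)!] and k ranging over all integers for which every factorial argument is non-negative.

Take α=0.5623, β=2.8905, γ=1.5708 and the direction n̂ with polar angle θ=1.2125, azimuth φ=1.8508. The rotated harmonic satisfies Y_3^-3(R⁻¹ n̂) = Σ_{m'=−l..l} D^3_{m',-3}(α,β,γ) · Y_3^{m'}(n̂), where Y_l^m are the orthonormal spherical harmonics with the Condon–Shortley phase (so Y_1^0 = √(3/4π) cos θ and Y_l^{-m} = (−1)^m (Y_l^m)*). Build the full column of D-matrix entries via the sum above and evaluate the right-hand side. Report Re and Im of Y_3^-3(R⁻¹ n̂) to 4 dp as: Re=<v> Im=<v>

Re=0.1736 Im=-0.3277

Need the full column D^3_{m',-3} for m'=−3..3 at α=0.5623, β=2.8905, γ=1.5708.
cos(β/2)=0.125217, sin(β/2)=0.992129
d^3_{-3,-3}: single k=0 term ⇒ +0.000004;  D = +0.000004+0.000000i
d^3_{-2,-3}: single k=0 term ⇒ -0.000075;  D = -0.000067+0.000032i
d^3_{-1,-3}: single k=0 term ⇒ +0.000937;  D = +0.000500-0.000793i
d^3_{0,-3}: single k=0 term ⇒ -0.008574;  D = -0.000000+0.008574i
d^3_{1,-3}: single k=0 term ⇒ +0.058836;  D = -0.031367-0.049778i
d^3_{2,-3}: single k=0 term ⇒ -0.294835;  D = +0.265968+0.127235i
d^3_{3,-3}: single k=0 term ⇒ +0.953696;  D = -0.947276+0.110469i
Y_3^{m'}(θ=1.2125,φ=1.8508) and Σ D·Y over m':
  (+0.0000+0.0000i)·(+0.2552+0.2287i)  (-0.0001+0.0000i)·(-0.2663+0.1670i)  (+0.0005-0.0008i)·(+0.0322+0.1120i)  (-0.0000+0.0086i)·(-0.3121+0.0000i)  (-0.0314-0.0498i)·(-0.0322+0.1120i)  (+0.2660+0.1272i)·(-0.2663-0.1670i)  (-0.9473+0.1105i)·(-0.2552+0.2287i)
Y_3^-3(R⁻¹ n̂) = +0.173575-0.327717i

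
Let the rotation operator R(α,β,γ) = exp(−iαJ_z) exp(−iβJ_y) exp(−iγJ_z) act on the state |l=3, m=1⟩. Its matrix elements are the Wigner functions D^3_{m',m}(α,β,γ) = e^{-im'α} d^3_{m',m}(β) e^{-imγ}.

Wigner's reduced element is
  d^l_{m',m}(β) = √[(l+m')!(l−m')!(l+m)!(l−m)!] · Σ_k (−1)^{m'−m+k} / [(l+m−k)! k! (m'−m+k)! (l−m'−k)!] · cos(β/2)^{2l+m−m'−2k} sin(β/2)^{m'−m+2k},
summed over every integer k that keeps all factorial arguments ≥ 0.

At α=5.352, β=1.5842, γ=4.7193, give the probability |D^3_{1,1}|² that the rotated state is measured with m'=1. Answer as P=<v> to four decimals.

First d^3_{1,1}(β=1.5842), then the phase factors e^{-i(1)α} and e^{-i(1)γ}:
c=cos(1.5842/2)=0.702352, s=sin(1.5842/2)=0.711830; N=√[24·2·24·2]=48.000000
The bounds max(0,m−m')=0 and min(l+m,l−m')=2 give 3 terms
  k=0: (−1)^0·48.0000/(48)·0.7024^6·0.7118^0 = +0.120041
  k=1: (−1)^1·48.0000/(6)·0.7024^4·0.7118^2 = -0.986419
  k=2: (−1)^2·48.0000/(8)·0.7024^2·0.7118^4 = +0.759916
d^3_{1,1}(1.5842) = +0.120041 -0.986419 +0.759916 = -0.106463
|D^3_{1,1}|² = |d^3_{1,1}(β)|² = (-0.106463)² = 0.011334 (the z-rotation phases have unit modulus)

P=0.0113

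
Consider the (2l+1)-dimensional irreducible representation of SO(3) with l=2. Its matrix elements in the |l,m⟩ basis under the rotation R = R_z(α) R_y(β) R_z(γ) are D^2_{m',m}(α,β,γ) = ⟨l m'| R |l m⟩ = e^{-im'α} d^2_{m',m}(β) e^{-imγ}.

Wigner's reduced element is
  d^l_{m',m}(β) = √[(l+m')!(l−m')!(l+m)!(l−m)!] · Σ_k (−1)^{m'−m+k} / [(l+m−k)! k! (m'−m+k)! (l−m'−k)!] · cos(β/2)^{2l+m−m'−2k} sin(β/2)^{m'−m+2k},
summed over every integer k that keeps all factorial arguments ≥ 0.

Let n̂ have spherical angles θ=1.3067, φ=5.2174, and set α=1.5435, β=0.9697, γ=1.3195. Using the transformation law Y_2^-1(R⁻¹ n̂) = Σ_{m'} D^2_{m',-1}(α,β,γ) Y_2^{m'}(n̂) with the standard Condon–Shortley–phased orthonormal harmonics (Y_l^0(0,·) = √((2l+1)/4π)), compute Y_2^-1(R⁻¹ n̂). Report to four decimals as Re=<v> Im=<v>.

Re=0.2683 Im=0.2255

Need the full column D^2_{m',-1} for m'=−2..2 at α=1.5435, β=0.9697, γ=1.3195.
cos(β/2)=0.884745, sin(β/2)=0.466076
d^2_{-2,-1}: single k=1 term ⇒ +0.645566;  D = -0.194406-0.615598i
d^2_{-1,-1}: k∈[0..1] ⇒ +0.612734 -0.510117 = +0.102617;  D = -0.098660+0.028220i
d^2_{0,-1}: k∈[0..1] ⇒ -0.790654 +0.219413 = -0.571240;  D = -0.142044-0.553298i
d^2_{1,-1}: k∈[0..1] ⇒ +0.510117 -0.047187 = +0.462930;  D = +0.451365-0.102831i
d^2_{2,-1}: single k=0 term ⇒ -0.179150;  D = +0.035013+0.175695i
Y_2^{m'}(θ=1.3067,φ=5.2174) and Σ D·Y over m':
  (-0.1944-0.6156i)·(-0.1914+0.3048i)  (-0.0987+0.0282i)·(+0.0942+0.1704i)  (-0.1420-0.5533i)·(-0.2509+0.0000i)  (+0.4514-0.1028i)·(-0.0942+0.1704i)  (+0.0350+0.1757i)·(-0.1914-0.3048i)
Y_2^-1(R⁻¹ n̂) = +0.268268+0.225548i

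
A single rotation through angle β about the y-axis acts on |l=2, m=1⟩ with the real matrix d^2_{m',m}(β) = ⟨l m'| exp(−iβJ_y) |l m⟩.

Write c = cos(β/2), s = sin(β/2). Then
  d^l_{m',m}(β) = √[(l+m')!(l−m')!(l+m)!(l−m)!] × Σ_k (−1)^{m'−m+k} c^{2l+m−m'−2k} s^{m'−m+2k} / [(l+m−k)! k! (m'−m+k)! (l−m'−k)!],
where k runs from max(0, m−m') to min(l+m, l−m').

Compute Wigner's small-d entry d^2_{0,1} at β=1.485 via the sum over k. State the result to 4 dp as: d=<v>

d=0.1046

d^2_{0,1}(β=1.485) via Wigner's sum:
With c≡cos(β/2)=0.736781 and s≡sin(β/2)=0.676132, N=[2·2·6·1]^{1/2}=4.898979
Admissible k: 1..2 (factorial args all ≥0)
  k=1: (−1)^0·4.8990/(2)·0.7368^3·0.6761^1 = +0.662402
  k=2: (−1)^1·4.8990/(2)·0.7368^1·0.6761^3 = -0.557838
d^2_{0,1}(1.485) = +0.662402 -0.557838 = +0.104564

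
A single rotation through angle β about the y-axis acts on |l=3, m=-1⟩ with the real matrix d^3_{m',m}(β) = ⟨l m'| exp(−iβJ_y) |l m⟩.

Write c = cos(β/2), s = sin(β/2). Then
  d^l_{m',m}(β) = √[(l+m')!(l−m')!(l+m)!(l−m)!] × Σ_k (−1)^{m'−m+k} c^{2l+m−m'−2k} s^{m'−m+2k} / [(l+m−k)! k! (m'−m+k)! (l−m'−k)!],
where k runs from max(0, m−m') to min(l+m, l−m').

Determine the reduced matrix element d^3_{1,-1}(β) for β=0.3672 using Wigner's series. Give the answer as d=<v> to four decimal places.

d^3_{1,-1}(β=0.3672) via Wigner's sum:
c=cos(0.3672/2)=0.983193, s=sin(0.3672/2)=0.182570; N=√[24·2·2·24]=48.000000
k: max(0,(-1)−(1))=0 … min(3+(-1),3−(1))=2
  k=0: (−1)^2·48.0000/(8)·0.9832^4·0.1826^2 = +0.186881
  k=1: (−1)^3·48.0000/(6)·0.9832^2·0.1826^4 = -0.008592
  k=2: (−1)^4·48.0000/(48)·0.9832^0·0.1826^6 = +0.000037
d^3_{1,-1}(0.3672) = +0.186881 -0.008592 +0.000037 = +0.178327

d=0.1783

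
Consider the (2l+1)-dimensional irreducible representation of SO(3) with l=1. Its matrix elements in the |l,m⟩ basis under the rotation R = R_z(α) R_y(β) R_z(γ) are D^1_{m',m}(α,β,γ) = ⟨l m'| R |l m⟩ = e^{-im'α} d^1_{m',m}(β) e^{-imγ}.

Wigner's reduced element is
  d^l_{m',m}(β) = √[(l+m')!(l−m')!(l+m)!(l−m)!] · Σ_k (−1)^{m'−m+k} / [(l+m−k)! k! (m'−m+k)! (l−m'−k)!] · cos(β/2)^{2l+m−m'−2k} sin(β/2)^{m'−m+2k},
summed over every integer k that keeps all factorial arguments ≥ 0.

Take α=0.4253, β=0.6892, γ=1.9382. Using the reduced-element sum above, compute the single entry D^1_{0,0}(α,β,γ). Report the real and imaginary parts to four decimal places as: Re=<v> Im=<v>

Split into d^1_{0,0}(β=0.6892) × two z-phases.
c=cos(0.6892/2)=0.941211, s=sin(0.6892/2)=0.337820; N=√[1·1·1·1]=1.000000
Admissible k: 0..1 (factorial args all ≥0)
  k=0: (−1)^0·1.0000/(1)·0.9412^2·0.3378^0 = +0.885877
  k=1: (−1)^1·1.0000/(1)·0.9412^0·0.3378^2 = -0.114123
d^1_{0,0}(0.6892) = +0.885877 -0.114123 = +0.771755
Phases: e^{-i·(0)·0.4253}=+1.000000+0.000000i, e^{-i·(0)·1.9382}=+1.000000+0.000000i ⇒ D=+0.771755+0.000000i

Re=0.7718 Im=0.0000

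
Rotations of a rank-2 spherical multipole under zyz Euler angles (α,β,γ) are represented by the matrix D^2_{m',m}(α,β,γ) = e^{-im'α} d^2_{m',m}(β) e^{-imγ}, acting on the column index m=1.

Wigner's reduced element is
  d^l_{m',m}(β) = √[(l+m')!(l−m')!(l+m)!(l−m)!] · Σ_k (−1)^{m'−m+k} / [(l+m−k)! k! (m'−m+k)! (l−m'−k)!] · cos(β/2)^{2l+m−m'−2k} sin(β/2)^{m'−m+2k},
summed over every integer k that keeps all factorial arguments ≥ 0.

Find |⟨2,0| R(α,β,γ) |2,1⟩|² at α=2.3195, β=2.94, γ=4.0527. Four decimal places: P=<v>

P=0.0577

D^2_{0,1}(2.3195,2.94,4.0527) = e^{-i·0·2.3195}·d^2_{0,1}(2.94)·e^{-i·1·4.0527}. Compute d first:
Half-angle: c=0.100626, s=0.994924. N=√(2·2·6·1)=4.898979
The bounds max(0,m−m')=1 and min(l+m,l−m')=2 give 2 terms
  k=1: (−1)^0·4.8990/(2)·0.1006^3·0.9949^1 = +0.002483
  k=2: (−1)^1·4.8990/(2)·0.1006^1·0.9949^3 = -0.242748
d^2_{0,1}(2.94) = +0.002483 -0.242748 = -0.240264
|D^2_{0,1}|² = |d^2_{0,1}(β)|² = (-0.240264)² = 0.057727 (the z-rotation phases have unit modulus)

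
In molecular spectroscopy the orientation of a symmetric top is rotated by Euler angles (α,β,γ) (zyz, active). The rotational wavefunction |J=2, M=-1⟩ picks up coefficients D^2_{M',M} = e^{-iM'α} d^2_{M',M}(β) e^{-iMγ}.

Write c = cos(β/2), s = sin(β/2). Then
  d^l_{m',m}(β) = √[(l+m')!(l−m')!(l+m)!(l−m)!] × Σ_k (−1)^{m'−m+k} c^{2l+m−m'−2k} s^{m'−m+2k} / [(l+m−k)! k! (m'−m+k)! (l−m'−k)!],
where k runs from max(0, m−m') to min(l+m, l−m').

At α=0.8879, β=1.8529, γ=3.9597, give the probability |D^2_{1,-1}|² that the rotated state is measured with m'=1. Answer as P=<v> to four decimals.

D^2_{1,-1}(0.8879,1.8529,3.9597) = e^{-i·1·0.8879}·d^2_{1,-1}(1.8529)·e^{-i·-1·3.9597}. Compute d first:
With c≡cos(β/2)=0.600676 and s≡sin(β/2)=0.799493, N=[6·1·1·6]^{1/2}=6.000000
k: max(0,(-1)−(1))=0 … min(2+(-1),2−(1))=1
  k=0: (−1)^2·6.0000/(2)·0.6007^2·0.7995^2 = +0.691880
  k=1: (−1)^3·6.0000/(6)·0.6007^0·0.7995^4 = -0.408562
d^2_{1,-1}(1.8529) = +0.691880 -0.408562 = +0.283318
|D^2_{1,-1}|² = |d^2_{1,-1}(β)|² = (+0.283318)² = 0.080269 (the z-rotation phases have unit modulus)

P=0.0803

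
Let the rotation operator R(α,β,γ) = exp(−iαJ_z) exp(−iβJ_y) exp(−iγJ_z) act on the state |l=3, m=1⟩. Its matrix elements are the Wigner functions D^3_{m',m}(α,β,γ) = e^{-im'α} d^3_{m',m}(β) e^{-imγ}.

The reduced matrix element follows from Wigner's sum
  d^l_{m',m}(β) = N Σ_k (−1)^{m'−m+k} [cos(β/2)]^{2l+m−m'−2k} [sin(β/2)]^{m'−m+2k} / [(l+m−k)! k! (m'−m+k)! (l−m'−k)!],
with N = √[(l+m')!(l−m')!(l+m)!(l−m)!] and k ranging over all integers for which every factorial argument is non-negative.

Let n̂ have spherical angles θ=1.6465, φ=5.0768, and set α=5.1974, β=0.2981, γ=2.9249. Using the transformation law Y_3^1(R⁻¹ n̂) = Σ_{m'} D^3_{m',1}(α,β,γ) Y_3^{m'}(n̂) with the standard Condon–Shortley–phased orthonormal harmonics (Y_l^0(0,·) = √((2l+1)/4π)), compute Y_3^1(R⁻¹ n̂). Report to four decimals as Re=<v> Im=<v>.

Re=-0.2391 Im=-0.0224

Need the full column D^3_{m',1} for m'=−3..3 at α=5.1974, β=0.2981, γ=2.9249.
cos(β/2)=0.988913, sin(β/2)=0.148499
d^3_{-3,1}: single k=4 term ⇒ +0.001842;  D = +0.001832+0.000186i
d^3_{-2,1}: k∈[3..4] ⇒ +0.020030 -0.000226 = +0.019804;  D = +0.007421+0.018361i
d^3_{-1,1}: k∈[2..4] ⇒ +0.126540 -0.003804 +0.000011 = +0.122746;  D = -0.079235+0.093747i
d^3_{0,1}: k∈[1..3] ⇒ +0.486522 -0.032912 +0.000247 = +0.453858;  D = -0.443244-0.097580i
d^3_{1,1}: k∈[0..2] ⇒ +0.935293 -0.168720 +0.002853 = +0.769426;  D = -0.203983-0.741894i
d^3_{2,1}: k∈[0..1] ⇒ -0.444132 +0.020030 = -0.424103;  D = -0.309347+0.290116i
d^3_{3,1}: single k=0 term ⇒ +0.081681;  D = +0.077209+0.026658i
Y_3^{m'}(θ=1.6465,φ=5.0768) and Σ D·Y over m':
  (+0.0018+0.0002i)·(-0.3674-0.1901i)  (+0.0074+0.0184i)·(+0.0573-0.0512i)  (-0.0792+0.0937i)·(-0.1116-0.2925i)  (-0.4432-0.0976i)·(+0.0839+0.0000i)  (-0.2040-0.7419i)·(+0.1116-0.2925i)  (-0.3093+0.2901i)·(+0.0573+0.0512i)  (+0.0772+0.0267i)·(+0.3674-0.1901i)
Y_3^1(R⁻¹ n̂) = -0.239085-0.022407i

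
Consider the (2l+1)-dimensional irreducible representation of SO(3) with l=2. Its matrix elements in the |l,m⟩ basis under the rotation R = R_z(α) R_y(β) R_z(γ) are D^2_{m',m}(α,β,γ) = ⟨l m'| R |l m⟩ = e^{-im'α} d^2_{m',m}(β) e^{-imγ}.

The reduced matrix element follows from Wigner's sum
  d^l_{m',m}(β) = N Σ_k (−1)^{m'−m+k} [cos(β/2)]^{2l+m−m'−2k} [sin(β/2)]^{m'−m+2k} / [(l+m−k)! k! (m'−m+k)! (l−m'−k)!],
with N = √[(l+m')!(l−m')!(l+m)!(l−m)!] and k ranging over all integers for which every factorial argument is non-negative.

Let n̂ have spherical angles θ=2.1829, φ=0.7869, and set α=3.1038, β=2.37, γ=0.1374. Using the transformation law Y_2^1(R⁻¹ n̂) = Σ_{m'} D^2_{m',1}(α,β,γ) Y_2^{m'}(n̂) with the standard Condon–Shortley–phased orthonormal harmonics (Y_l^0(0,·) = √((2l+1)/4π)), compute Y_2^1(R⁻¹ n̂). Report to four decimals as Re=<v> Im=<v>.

Re=-0.0134 Im=0.0133

Need the full column D^2_{m',1} for m'=−2..2 at α=3.1038, β=2.37, γ=0.1374.
cos(β/2)=0.376297, sin(β/2)=0.926499
d^2_{-2,1}: single k=3 term ⇒ +0.598544;  D = +0.585019-0.126519i
d^2_{-1,1}: k∈[2..3] ⇒ +0.364647 -0.736851 = -0.372204;  D = +0.366507-0.064874i
d^2_{0,1}: k∈[1..2] ⇒ +0.120924 -0.733063 = -0.612139;  D = -0.606370+0.083844i
d^2_{1,1}: k∈[0..1] ⇒ +0.020050 -0.364647 = -0.344597;  D = +0.342889-0.034268i
d^2_{2,1}: single k=0 term ⇒ -0.098734;  D = -0.098546+0.006099i
Y_2^{m'}(θ=2.1829,φ=0.7869) and Σ D·Y over m':
  (+0.5850-0.1265i)·(-0.0008-0.2587i)  (+0.3665-0.0649i)·(-0.2565+0.2573i)  (-0.6064+0.0838i)·(-0.0030+0.0000i)  (+0.3429-0.0343i)·(+0.2565+0.2573i)  (-0.0985+0.0061i)·(-0.0008+0.2587i)
Y_2^1(R⁻¹ n̂) = -0.013419+0.013339i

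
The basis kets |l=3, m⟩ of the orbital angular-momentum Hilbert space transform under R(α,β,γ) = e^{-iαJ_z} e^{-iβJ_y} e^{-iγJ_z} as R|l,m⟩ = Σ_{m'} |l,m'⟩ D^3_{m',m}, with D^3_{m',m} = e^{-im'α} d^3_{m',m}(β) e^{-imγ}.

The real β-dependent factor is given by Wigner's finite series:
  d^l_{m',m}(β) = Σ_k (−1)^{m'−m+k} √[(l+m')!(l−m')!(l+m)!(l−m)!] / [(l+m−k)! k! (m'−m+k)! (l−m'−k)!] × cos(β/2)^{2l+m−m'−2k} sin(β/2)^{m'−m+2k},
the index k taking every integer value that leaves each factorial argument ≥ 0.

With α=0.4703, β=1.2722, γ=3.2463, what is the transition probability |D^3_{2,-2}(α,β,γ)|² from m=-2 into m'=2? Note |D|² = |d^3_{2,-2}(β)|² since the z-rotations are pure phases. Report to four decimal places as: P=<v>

D^3_{2,-2}(0.4703,1.2722,3.2463) = e^{-i·2·0.4703}·d^3_{2,-2}(1.2722)·e^{-i·-2·3.2463}. Compute d first:
With c≡cos(β/2)=0.804419 and s≡sin(β/2)=0.594063, N=[120·1·1·120]^{1/2}=120.000000
Admissible k: 0..1 (factorial args all ≥0)
  k=0: (−1)^4·120.0000/(24)·0.8044^2·0.5941^4 = +0.402962
  k=1: (−1)^5·120.0000/(120)·0.8044^0·0.5941^6 = -0.043954
d^3_{2,-2}(1.2722) = +0.402962 -0.043954 = +0.359008
|D^3_{2,-2}|² = |d^3_{2,-2}(β)|² = (+0.359008)² = 0.128887 (the z-rotation phases have unit modulus)

P=0.1289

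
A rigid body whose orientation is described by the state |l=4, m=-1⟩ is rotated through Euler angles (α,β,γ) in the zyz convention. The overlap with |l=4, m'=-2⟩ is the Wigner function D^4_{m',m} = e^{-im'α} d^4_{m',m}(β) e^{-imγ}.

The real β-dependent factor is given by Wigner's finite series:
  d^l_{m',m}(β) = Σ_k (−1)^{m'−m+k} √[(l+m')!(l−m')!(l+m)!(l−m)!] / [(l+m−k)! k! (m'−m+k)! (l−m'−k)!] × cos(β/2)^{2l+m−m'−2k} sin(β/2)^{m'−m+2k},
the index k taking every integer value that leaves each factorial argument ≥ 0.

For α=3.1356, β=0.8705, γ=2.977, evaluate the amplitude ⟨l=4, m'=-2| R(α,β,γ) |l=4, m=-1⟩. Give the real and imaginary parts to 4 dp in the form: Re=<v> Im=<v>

Re=-0.0664 Im=0.0118

D^4_{-2,-1}(3.1356,0.8705,2.977) = e^{-i·-2·3.1356}·d^4_{-2,-1}(0.8705)·e^{-i·-1·2.977}. Compute d first:
c=cos(0.8705/2)=0.906765, s=sin(0.8705/2)=0.421637; N=√[2·720·6·120]=1018.233765
k: max(0,(-1)−(-2))=1 … min(4+(-1),4−(-2))=3
  k=1: (−1)^0·1018.2338/(240)·0.9068^7·0.4216^1 = +0.901648
  k=2: (−1)^1·1018.2338/(48)·0.9068^5·0.4216^3 = -0.974755
  k=3: (−1)^2·1018.2338/(72)·0.9068^3·0.4216^5 = +0.140505
d^4_{-2,-1}(0.8705) = +0.901648 -0.974755 +0.140505 = +0.067398
Phases: e^{-i·(-2)·3.1356}=+0.999928-0.011985i, e^{-i·(-1)·2.977}=-0.986485+0.163851i ⇒ D=-0.066350+0.011839i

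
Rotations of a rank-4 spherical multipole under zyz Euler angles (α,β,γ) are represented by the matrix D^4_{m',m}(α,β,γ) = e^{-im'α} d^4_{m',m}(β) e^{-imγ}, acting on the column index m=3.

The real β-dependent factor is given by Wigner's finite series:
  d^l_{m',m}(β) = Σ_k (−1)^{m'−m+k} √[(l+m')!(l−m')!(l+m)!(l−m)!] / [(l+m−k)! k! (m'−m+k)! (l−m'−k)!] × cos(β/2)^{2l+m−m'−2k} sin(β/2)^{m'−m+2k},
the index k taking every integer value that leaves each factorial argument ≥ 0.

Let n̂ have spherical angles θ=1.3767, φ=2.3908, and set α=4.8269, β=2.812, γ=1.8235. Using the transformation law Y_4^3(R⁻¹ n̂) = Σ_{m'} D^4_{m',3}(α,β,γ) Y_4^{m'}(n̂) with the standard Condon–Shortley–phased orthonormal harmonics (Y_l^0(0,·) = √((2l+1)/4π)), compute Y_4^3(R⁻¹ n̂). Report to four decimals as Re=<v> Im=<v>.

Need the full column D^4_{m',3} for m'=−4..4 at α=4.8269, β=2.812, γ=1.8235.
cos(β/2)=0.164051, sin(β/2)=0.986452
d^4_{-4,3}: single k=7 term ⇒ +0.421751;  D = +0.124663+0.402906i
d^4_{-3,3}: k∈[6..7] ⇒ +0.173585 -0.896617 = -0.723031;  D = +0.661781-0.291240i
d^4_{-2,3}: k∈[5..6] ⇒ +0.046292 -0.557924 = -0.511632;  D = +0.258245+0.441675i
d^4_{-1,3}: k∈[4..5] ⇒ +0.009073 -0.196827 = -0.187755;  D = -0.150192+0.112668i
d^4_{0,3}: k∈[3..4] ⇒ +0.001350 -0.048796 = -0.047446;  D = -0.032622-0.034453i
d^4_{1,3}: k∈[2..3] ⇒ +0.000151 -0.009073 = -0.008922;  D = +0.005735-0.006835i
d^4_{2,3}: k∈[1..2] ⇒ +0.000012 -0.001280 = -0.001269;  D = +0.001058+0.000699i
d^4_{3,3}: k∈[0..1] ⇒ +0.000001 -0.000133 = -0.000132;  D = -0.000060+0.000118i
d^4_{4,3}: single k=0 term ⇒ -0.000009;  D = -0.000008-0.000003i
Y_4^{m'}(θ=1.3767,φ=2.3908) and Σ D·Y over m':
  (+0.1247+0.4029i)·(-0.4063+0.0566i)  (+0.6618-0.2912i)·(+0.1437-0.1771i)  (+0.2582+0.4417i)·(-0.0165-0.2376i)  (-0.1502+0.1127i)·(+0.1793+0.1673i)  (-0.0326-0.0345i)·(+0.2044+0.0000i)  (+0.0057-0.0068i)·(-0.1793+0.1673i)  (+0.0011+0.0007i)·(-0.0165+0.2376i)  (-0.0001+0.0001i)·(-0.1437-0.1771i)  (-0.0000-0.0000i)·(-0.4063-0.0566i)
Y_4^3(R⁻¹ n̂) = +0.018262-0.393897i

Re=0.0183 Im=-0.3939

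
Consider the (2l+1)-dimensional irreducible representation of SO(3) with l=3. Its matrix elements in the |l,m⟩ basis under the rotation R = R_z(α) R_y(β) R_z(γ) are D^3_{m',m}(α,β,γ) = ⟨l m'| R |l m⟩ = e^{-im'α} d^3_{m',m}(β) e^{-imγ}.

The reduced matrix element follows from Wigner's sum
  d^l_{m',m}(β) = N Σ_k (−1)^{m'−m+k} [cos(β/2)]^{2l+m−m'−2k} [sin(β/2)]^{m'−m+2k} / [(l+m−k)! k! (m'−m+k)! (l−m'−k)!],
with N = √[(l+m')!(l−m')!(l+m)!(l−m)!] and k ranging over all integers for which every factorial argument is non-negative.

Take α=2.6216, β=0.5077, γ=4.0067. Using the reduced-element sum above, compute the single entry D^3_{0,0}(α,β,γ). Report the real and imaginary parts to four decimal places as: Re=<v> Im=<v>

D^3_{0,0}(2.6216,0.5077,4.0067) = e^{-i·0·2.6216}·d^3_{0,0}(0.5077)·e^{-i·0·4.0067}. Compute d first:
c=cos(0.5077/2)=0.967953, s=sin(0.5077/2)=0.251132; N=√[6·6·6·6]=36.000000
k∈{0,1,2,3} keeps every argument non-negative
  k=0: (−1)^0·36.0000/(36)·0.9680^6·0.2511^0 = +0.822479
  k=1: (−1)^1·36.0000/(4)·0.9680^4·0.2511^2 = -0.498270
  k=2: (−1)^2·36.0000/(4)·0.9680^2·0.2511^4 = +0.033540
  k=3: (−1)^3·36.0000/(36)·0.9680^0·0.2511^6 = -0.000251
d^3_{0,0}(0.5077) = +0.822479 -0.498270 +0.033540 -0.000251 = +0.357498
Phases: e^{-i·(0)·2.6216}=+1.000000+0.000000i, e^{-i·(0)·4.0067}=+1.000000+0.000000i ⇒ D=+0.357498+0.000000i

Re=0.3575 Im=0.0000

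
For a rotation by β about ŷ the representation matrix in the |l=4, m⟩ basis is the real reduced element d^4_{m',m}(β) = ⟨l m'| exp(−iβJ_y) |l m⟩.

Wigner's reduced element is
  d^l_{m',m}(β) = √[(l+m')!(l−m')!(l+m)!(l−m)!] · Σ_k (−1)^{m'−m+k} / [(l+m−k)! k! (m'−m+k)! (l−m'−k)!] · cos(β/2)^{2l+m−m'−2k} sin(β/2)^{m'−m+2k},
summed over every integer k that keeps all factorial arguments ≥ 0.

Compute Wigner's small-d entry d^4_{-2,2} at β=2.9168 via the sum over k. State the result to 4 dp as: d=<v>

d^4_{-2,2}(β=2.9168) via Wigner's sum:
With c≡cos(β/2)=0.112160 and s≡sin(β/2)=0.993690, N=[2·720·720·2]^{1/2}=1440.000000
The bounds max(0,m−m')=4 and min(l+m,l−m')=6 give 3 terms
  k=4: (−1)^0·1440.0000/(96)·0.1122^4·0.9937^4 = +0.002314
  k=5: (−1)^1·1440.0000/(120)·0.1122^2·0.9937^6 = -0.145332
  k=6: (−1)^2·1440.0000/(1440)·0.1122^0·0.9937^8 = +0.950622
d^4_{-2,2}(2.9168) = +0.002314 -0.145332 +0.950622 = +0.807604

d=0.8076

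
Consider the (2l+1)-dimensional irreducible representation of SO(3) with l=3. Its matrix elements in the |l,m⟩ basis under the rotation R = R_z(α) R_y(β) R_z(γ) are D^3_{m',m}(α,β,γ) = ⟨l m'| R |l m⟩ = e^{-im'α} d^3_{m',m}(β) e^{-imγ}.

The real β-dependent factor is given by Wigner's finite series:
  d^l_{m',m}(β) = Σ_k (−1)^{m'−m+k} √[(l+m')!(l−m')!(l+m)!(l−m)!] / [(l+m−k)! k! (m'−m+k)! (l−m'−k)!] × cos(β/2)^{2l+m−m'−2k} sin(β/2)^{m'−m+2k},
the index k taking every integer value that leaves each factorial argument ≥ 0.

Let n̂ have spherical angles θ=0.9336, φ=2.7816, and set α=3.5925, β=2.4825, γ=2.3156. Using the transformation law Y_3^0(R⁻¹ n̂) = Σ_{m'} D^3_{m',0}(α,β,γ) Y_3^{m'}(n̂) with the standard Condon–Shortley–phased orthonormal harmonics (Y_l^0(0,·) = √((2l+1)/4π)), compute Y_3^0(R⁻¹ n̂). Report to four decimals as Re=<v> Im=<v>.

Re=0.1427 Im=0.0000

Need the full column D^3_{m',0} for m'=−3..3 at α=3.5925, β=2.4825, γ=2.3156.
cos(β/2)=0.323614, sin(β/2)=0.946189
d^3_{-3,0}: single k=3 term ⇒ +0.128390;  D = -0.027777-0.125349i
d^3_{-2,0}: k∈[2..3] ⇒ +0.053780 -0.459755 = -0.405975;  D = -0.251780-0.318468i
d^3_{-1,0}: k∈[1..3] ⇒ +0.011633 -0.298351 +0.850174 = +0.563456;  D = -0.507140-0.245544i
d^3_{0,0}: k∈[0..3] ⇒ +0.001149 -0.088370 +0.755455 -0.717576 = -0.049343;  D = -0.049343+0.000000i
d^3_{1,0}: k∈[0..2] ⇒ -0.011633 +0.298351 -0.850174 = -0.563456;  D = +0.507140-0.245544i
d^3_{2,0}: k∈[0..1] ⇒ +0.053780 -0.459755 = -0.405975;  D = -0.251780+0.318468i
d^3_{3,0}: single k=0 term ⇒ -0.128390;  D = +0.027777-0.125349i
Y_3^{m'}(θ=0.9336,φ=2.7816) and Σ D·Y over m':
  (-0.0278-0.1253i)·(-0.1021-0.1911i)  (-0.2518-0.3185i)·(+0.2953+0.2590i)  (-0.5071-0.2455i)·(-0.1871-0.0704i)  (-0.0493+0.0000i)·(-0.2731+0.0000i)  (+0.5071-0.2455i)·(+0.1871-0.0704i)  (-0.2518+0.3185i)·(+0.2953-0.2590i)  (+0.0278-0.1253i)·(+0.1021-0.1911i)
Y_3^0(R⁻¹ n̂) = +0.142733-0.000000i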